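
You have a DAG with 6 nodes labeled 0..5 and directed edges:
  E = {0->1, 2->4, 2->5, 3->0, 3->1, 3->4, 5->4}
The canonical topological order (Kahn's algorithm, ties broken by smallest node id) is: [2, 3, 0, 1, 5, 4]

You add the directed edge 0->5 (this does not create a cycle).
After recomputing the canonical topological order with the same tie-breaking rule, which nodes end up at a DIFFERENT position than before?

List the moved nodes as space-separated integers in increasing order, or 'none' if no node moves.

Old toposort: [2, 3, 0, 1, 5, 4]
Added edge 0->5
Recompute Kahn (smallest-id tiebreak):
  initial in-degrees: [1, 2, 0, 0, 3, 2]
  ready (indeg=0): [2, 3]
  pop 2: indeg[4]->2; indeg[5]->1 | ready=[3] | order so far=[2]
  pop 3: indeg[0]->0; indeg[1]->1; indeg[4]->1 | ready=[0] | order so far=[2, 3]
  pop 0: indeg[1]->0; indeg[5]->0 | ready=[1, 5] | order so far=[2, 3, 0]
  pop 1: no out-edges | ready=[5] | order so far=[2, 3, 0, 1]
  pop 5: indeg[4]->0 | ready=[4] | order so far=[2, 3, 0, 1, 5]
  pop 4: no out-edges | ready=[] | order so far=[2, 3, 0, 1, 5, 4]
New canonical toposort: [2, 3, 0, 1, 5, 4]
Compare positions:
  Node 0: index 2 -> 2 (same)
  Node 1: index 3 -> 3 (same)
  Node 2: index 0 -> 0 (same)
  Node 3: index 1 -> 1 (same)
  Node 4: index 5 -> 5 (same)
  Node 5: index 4 -> 4 (same)
Nodes that changed position: none

Answer: none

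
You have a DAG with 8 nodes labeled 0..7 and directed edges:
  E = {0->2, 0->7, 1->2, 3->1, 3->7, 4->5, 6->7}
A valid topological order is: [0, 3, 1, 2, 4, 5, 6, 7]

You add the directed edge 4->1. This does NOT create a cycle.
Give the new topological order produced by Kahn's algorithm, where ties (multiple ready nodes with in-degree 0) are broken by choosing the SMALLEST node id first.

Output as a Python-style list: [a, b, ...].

Old toposort: [0, 3, 1, 2, 4, 5, 6, 7]
Added edge: 4->1
Position of 4 (4) > position of 1 (2). Must reorder: 4 must now come before 1.
Run Kahn's algorithm (break ties by smallest node id):
  initial in-degrees: [0, 2, 2, 0, 0, 1, 0, 3]
  ready (indeg=0): [0, 3, 4, 6]
  pop 0: indeg[2]->1; indeg[7]->2 | ready=[3, 4, 6] | order so far=[0]
  pop 3: indeg[1]->1; indeg[7]->1 | ready=[4, 6] | order so far=[0, 3]
  pop 4: indeg[1]->0; indeg[5]->0 | ready=[1, 5, 6] | order so far=[0, 3, 4]
  pop 1: indeg[2]->0 | ready=[2, 5, 6] | order so far=[0, 3, 4, 1]
  pop 2: no out-edges | ready=[5, 6] | order so far=[0, 3, 4, 1, 2]
  pop 5: no out-edges | ready=[6] | order so far=[0, 3, 4, 1, 2, 5]
  pop 6: indeg[7]->0 | ready=[7] | order so far=[0, 3, 4, 1, 2, 5, 6]
  pop 7: no out-edges | ready=[] | order so far=[0, 3, 4, 1, 2, 5, 6, 7]
  Result: [0, 3, 4, 1, 2, 5, 6, 7]

Answer: [0, 3, 4, 1, 2, 5, 6, 7]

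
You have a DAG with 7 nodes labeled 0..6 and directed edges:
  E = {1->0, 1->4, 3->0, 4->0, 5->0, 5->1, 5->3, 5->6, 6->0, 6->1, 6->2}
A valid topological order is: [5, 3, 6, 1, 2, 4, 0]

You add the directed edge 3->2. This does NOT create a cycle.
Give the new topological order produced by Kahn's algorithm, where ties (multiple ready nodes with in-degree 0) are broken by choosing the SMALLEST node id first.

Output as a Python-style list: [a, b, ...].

Answer: [5, 3, 6, 1, 2, 4, 0]

Derivation:
Old toposort: [5, 3, 6, 1, 2, 4, 0]
Added edge: 3->2
Position of 3 (1) < position of 2 (4). Old order still valid.
Run Kahn's algorithm (break ties by smallest node id):
  initial in-degrees: [5, 2, 2, 1, 1, 0, 1]
  ready (indeg=0): [5]
  pop 5: indeg[0]->4; indeg[1]->1; indeg[3]->0; indeg[6]->0 | ready=[3, 6] | order so far=[5]
  pop 3: indeg[0]->3; indeg[2]->1 | ready=[6] | order so far=[5, 3]
  pop 6: indeg[0]->2; indeg[1]->0; indeg[2]->0 | ready=[1, 2] | order so far=[5, 3, 6]
  pop 1: indeg[0]->1; indeg[4]->0 | ready=[2, 4] | order so far=[5, 3, 6, 1]
  pop 2: no out-edges | ready=[4] | order so far=[5, 3, 6, 1, 2]
  pop 4: indeg[0]->0 | ready=[0] | order so far=[5, 3, 6, 1, 2, 4]
  pop 0: no out-edges | ready=[] | order so far=[5, 3, 6, 1, 2, 4, 0]
  Result: [5, 3, 6, 1, 2, 4, 0]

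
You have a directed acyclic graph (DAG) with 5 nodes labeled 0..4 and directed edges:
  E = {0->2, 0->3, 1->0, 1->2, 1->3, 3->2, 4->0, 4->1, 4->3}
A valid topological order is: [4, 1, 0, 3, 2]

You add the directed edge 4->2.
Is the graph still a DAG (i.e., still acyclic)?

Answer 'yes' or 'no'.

Given toposort: [4, 1, 0, 3, 2]
Position of 4: index 0; position of 2: index 4
New edge 4->2: forward
Forward edge: respects the existing order. Still a DAG, same toposort still valid.
Still a DAG? yes

Answer: yes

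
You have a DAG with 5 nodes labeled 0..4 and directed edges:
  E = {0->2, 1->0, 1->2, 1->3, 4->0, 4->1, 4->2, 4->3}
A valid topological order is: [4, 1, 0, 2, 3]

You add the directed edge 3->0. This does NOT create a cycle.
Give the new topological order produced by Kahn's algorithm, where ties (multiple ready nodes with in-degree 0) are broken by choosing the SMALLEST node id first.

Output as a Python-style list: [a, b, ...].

Answer: [4, 1, 3, 0, 2]

Derivation:
Old toposort: [4, 1, 0, 2, 3]
Added edge: 3->0
Position of 3 (4) > position of 0 (2). Must reorder: 3 must now come before 0.
Run Kahn's algorithm (break ties by smallest node id):
  initial in-degrees: [3, 1, 3, 2, 0]
  ready (indeg=0): [4]
  pop 4: indeg[0]->2; indeg[1]->0; indeg[2]->2; indeg[3]->1 | ready=[1] | order so far=[4]
  pop 1: indeg[0]->1; indeg[2]->1; indeg[3]->0 | ready=[3] | order so far=[4, 1]
  pop 3: indeg[0]->0 | ready=[0] | order so far=[4, 1, 3]
  pop 0: indeg[2]->0 | ready=[2] | order so far=[4, 1, 3, 0]
  pop 2: no out-edges | ready=[] | order so far=[4, 1, 3, 0, 2]
  Result: [4, 1, 3, 0, 2]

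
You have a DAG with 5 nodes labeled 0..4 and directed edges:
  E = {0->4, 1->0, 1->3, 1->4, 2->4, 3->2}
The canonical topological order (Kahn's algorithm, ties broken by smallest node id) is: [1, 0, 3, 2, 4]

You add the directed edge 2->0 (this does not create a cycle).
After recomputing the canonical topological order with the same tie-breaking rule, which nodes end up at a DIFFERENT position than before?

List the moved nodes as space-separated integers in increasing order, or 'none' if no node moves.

Old toposort: [1, 0, 3, 2, 4]
Added edge 2->0
Recompute Kahn (smallest-id tiebreak):
  initial in-degrees: [2, 0, 1, 1, 3]
  ready (indeg=0): [1]
  pop 1: indeg[0]->1; indeg[3]->0; indeg[4]->2 | ready=[3] | order so far=[1]
  pop 3: indeg[2]->0 | ready=[2] | order so far=[1, 3]
  pop 2: indeg[0]->0; indeg[4]->1 | ready=[0] | order so far=[1, 3, 2]
  pop 0: indeg[4]->0 | ready=[4] | order so far=[1, 3, 2, 0]
  pop 4: no out-edges | ready=[] | order so far=[1, 3, 2, 0, 4]
New canonical toposort: [1, 3, 2, 0, 4]
Compare positions:
  Node 0: index 1 -> 3 (moved)
  Node 1: index 0 -> 0 (same)
  Node 2: index 3 -> 2 (moved)
  Node 3: index 2 -> 1 (moved)
  Node 4: index 4 -> 4 (same)
Nodes that changed position: 0 2 3

Answer: 0 2 3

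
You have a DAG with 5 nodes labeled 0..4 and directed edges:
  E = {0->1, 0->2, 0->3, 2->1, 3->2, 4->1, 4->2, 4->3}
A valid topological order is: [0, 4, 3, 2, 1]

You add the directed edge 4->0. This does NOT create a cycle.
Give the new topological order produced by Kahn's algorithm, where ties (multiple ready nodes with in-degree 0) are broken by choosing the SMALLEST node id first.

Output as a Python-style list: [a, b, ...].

Answer: [4, 0, 3, 2, 1]

Derivation:
Old toposort: [0, 4, 3, 2, 1]
Added edge: 4->0
Position of 4 (1) > position of 0 (0). Must reorder: 4 must now come before 0.
Run Kahn's algorithm (break ties by smallest node id):
  initial in-degrees: [1, 3, 3, 2, 0]
  ready (indeg=0): [4]
  pop 4: indeg[0]->0; indeg[1]->2; indeg[2]->2; indeg[3]->1 | ready=[0] | order so far=[4]
  pop 0: indeg[1]->1; indeg[2]->1; indeg[3]->0 | ready=[3] | order so far=[4, 0]
  pop 3: indeg[2]->0 | ready=[2] | order so far=[4, 0, 3]
  pop 2: indeg[1]->0 | ready=[1] | order so far=[4, 0, 3, 2]
  pop 1: no out-edges | ready=[] | order so far=[4, 0, 3, 2, 1]
  Result: [4, 0, 3, 2, 1]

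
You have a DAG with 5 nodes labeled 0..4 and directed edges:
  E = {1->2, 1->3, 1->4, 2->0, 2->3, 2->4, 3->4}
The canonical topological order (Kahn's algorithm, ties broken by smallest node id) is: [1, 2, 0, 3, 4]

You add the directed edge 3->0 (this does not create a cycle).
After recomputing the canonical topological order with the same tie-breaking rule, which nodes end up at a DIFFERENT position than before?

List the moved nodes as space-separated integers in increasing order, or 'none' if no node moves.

Old toposort: [1, 2, 0, 3, 4]
Added edge 3->0
Recompute Kahn (smallest-id tiebreak):
  initial in-degrees: [2, 0, 1, 2, 3]
  ready (indeg=0): [1]
  pop 1: indeg[2]->0; indeg[3]->1; indeg[4]->2 | ready=[2] | order so far=[1]
  pop 2: indeg[0]->1; indeg[3]->0; indeg[4]->1 | ready=[3] | order so far=[1, 2]
  pop 3: indeg[0]->0; indeg[4]->0 | ready=[0, 4] | order so far=[1, 2, 3]
  pop 0: no out-edges | ready=[4] | order so far=[1, 2, 3, 0]
  pop 4: no out-edges | ready=[] | order so far=[1, 2, 3, 0, 4]
New canonical toposort: [1, 2, 3, 0, 4]
Compare positions:
  Node 0: index 2 -> 3 (moved)
  Node 1: index 0 -> 0 (same)
  Node 2: index 1 -> 1 (same)
  Node 3: index 3 -> 2 (moved)
  Node 4: index 4 -> 4 (same)
Nodes that changed position: 0 3

Answer: 0 3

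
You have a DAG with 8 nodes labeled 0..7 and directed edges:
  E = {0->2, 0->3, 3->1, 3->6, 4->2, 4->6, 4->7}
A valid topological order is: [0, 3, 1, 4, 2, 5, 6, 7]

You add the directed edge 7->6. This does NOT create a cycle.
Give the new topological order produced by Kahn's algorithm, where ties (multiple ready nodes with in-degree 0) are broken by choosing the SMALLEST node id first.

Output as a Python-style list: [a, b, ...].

Old toposort: [0, 3, 1, 4, 2, 5, 6, 7]
Added edge: 7->6
Position of 7 (7) > position of 6 (6). Must reorder: 7 must now come before 6.
Run Kahn's algorithm (break ties by smallest node id):
  initial in-degrees: [0, 1, 2, 1, 0, 0, 3, 1]
  ready (indeg=0): [0, 4, 5]
  pop 0: indeg[2]->1; indeg[3]->0 | ready=[3, 4, 5] | order so far=[0]
  pop 3: indeg[1]->0; indeg[6]->2 | ready=[1, 4, 5] | order so far=[0, 3]
  pop 1: no out-edges | ready=[4, 5] | order so far=[0, 3, 1]
  pop 4: indeg[2]->0; indeg[6]->1; indeg[7]->0 | ready=[2, 5, 7] | order so far=[0, 3, 1, 4]
  pop 2: no out-edges | ready=[5, 7] | order so far=[0, 3, 1, 4, 2]
  pop 5: no out-edges | ready=[7] | order so far=[0, 3, 1, 4, 2, 5]
  pop 7: indeg[6]->0 | ready=[6] | order so far=[0, 3, 1, 4, 2, 5, 7]
  pop 6: no out-edges | ready=[] | order so far=[0, 3, 1, 4, 2, 5, 7, 6]
  Result: [0, 3, 1, 4, 2, 5, 7, 6]

Answer: [0, 3, 1, 4, 2, 5, 7, 6]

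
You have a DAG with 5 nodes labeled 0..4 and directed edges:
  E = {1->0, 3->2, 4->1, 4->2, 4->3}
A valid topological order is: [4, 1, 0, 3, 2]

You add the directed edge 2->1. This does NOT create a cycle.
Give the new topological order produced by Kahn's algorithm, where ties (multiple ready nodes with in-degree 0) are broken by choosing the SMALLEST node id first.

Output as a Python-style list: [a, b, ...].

Answer: [4, 3, 2, 1, 0]

Derivation:
Old toposort: [4, 1, 0, 3, 2]
Added edge: 2->1
Position of 2 (4) > position of 1 (1). Must reorder: 2 must now come before 1.
Run Kahn's algorithm (break ties by smallest node id):
  initial in-degrees: [1, 2, 2, 1, 0]
  ready (indeg=0): [4]
  pop 4: indeg[1]->1; indeg[2]->1; indeg[3]->0 | ready=[3] | order so far=[4]
  pop 3: indeg[2]->0 | ready=[2] | order so far=[4, 3]
  pop 2: indeg[1]->0 | ready=[1] | order so far=[4, 3, 2]
  pop 1: indeg[0]->0 | ready=[0] | order so far=[4, 3, 2, 1]
  pop 0: no out-edges | ready=[] | order so far=[4, 3, 2, 1, 0]
  Result: [4, 3, 2, 1, 0]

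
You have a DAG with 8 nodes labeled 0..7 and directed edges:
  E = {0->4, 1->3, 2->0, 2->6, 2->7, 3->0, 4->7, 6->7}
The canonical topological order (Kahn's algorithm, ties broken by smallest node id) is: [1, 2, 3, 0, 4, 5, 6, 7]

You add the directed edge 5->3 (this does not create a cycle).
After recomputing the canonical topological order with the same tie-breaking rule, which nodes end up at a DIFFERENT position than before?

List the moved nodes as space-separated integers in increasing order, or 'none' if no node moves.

Answer: 0 3 4 5

Derivation:
Old toposort: [1, 2, 3, 0, 4, 5, 6, 7]
Added edge 5->3
Recompute Kahn (smallest-id tiebreak):
  initial in-degrees: [2, 0, 0, 2, 1, 0, 1, 3]
  ready (indeg=0): [1, 2, 5]
  pop 1: indeg[3]->1 | ready=[2, 5] | order so far=[1]
  pop 2: indeg[0]->1; indeg[6]->0; indeg[7]->2 | ready=[5, 6] | order so far=[1, 2]
  pop 5: indeg[3]->0 | ready=[3, 6] | order so far=[1, 2, 5]
  pop 3: indeg[0]->0 | ready=[0, 6] | order so far=[1, 2, 5, 3]
  pop 0: indeg[4]->0 | ready=[4, 6] | order so far=[1, 2, 5, 3, 0]
  pop 4: indeg[7]->1 | ready=[6] | order so far=[1, 2, 5, 3, 0, 4]
  pop 6: indeg[7]->0 | ready=[7] | order so far=[1, 2, 5, 3, 0, 4, 6]
  pop 7: no out-edges | ready=[] | order so far=[1, 2, 5, 3, 0, 4, 6, 7]
New canonical toposort: [1, 2, 5, 3, 0, 4, 6, 7]
Compare positions:
  Node 0: index 3 -> 4 (moved)
  Node 1: index 0 -> 0 (same)
  Node 2: index 1 -> 1 (same)
  Node 3: index 2 -> 3 (moved)
  Node 4: index 4 -> 5 (moved)
  Node 5: index 5 -> 2 (moved)
  Node 6: index 6 -> 6 (same)
  Node 7: index 7 -> 7 (same)
Nodes that changed position: 0 3 4 5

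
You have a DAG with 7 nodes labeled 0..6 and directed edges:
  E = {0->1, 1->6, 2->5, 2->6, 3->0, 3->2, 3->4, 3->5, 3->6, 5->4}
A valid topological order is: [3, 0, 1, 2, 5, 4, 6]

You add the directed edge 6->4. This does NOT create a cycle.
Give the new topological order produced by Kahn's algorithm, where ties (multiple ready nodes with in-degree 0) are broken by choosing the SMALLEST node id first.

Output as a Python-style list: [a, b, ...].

Answer: [3, 0, 1, 2, 5, 6, 4]

Derivation:
Old toposort: [3, 0, 1, 2, 5, 4, 6]
Added edge: 6->4
Position of 6 (6) > position of 4 (5). Must reorder: 6 must now come before 4.
Run Kahn's algorithm (break ties by smallest node id):
  initial in-degrees: [1, 1, 1, 0, 3, 2, 3]
  ready (indeg=0): [3]
  pop 3: indeg[0]->0; indeg[2]->0; indeg[4]->2; indeg[5]->1; indeg[6]->2 | ready=[0, 2] | order so far=[3]
  pop 0: indeg[1]->0 | ready=[1, 2] | order so far=[3, 0]
  pop 1: indeg[6]->1 | ready=[2] | order so far=[3, 0, 1]
  pop 2: indeg[5]->0; indeg[6]->0 | ready=[5, 6] | order so far=[3, 0, 1, 2]
  pop 5: indeg[4]->1 | ready=[6] | order so far=[3, 0, 1, 2, 5]
  pop 6: indeg[4]->0 | ready=[4] | order so far=[3, 0, 1, 2, 5, 6]
  pop 4: no out-edges | ready=[] | order so far=[3, 0, 1, 2, 5, 6, 4]
  Result: [3, 0, 1, 2, 5, 6, 4]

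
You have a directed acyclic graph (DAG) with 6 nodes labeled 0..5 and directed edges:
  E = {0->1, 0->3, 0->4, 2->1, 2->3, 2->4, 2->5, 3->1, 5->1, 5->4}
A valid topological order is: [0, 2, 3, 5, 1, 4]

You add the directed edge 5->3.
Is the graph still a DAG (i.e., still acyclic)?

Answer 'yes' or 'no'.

Given toposort: [0, 2, 3, 5, 1, 4]
Position of 5: index 3; position of 3: index 2
New edge 5->3: backward (u after v in old order)
Backward edge: old toposort is now invalid. Check if this creates a cycle.
Does 3 already reach 5? Reachable from 3: [1, 3]. NO -> still a DAG (reorder needed).
Still a DAG? yes

Answer: yes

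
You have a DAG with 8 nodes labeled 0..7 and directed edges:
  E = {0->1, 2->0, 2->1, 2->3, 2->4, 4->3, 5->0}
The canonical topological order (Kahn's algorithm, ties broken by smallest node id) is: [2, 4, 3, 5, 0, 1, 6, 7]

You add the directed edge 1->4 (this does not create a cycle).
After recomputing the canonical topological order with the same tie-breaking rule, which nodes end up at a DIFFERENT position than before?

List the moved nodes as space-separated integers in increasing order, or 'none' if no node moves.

Answer: 0 1 3 4 5

Derivation:
Old toposort: [2, 4, 3, 5, 0, 1, 6, 7]
Added edge 1->4
Recompute Kahn (smallest-id tiebreak):
  initial in-degrees: [2, 2, 0, 2, 2, 0, 0, 0]
  ready (indeg=0): [2, 5, 6, 7]
  pop 2: indeg[0]->1; indeg[1]->1; indeg[3]->1; indeg[4]->1 | ready=[5, 6, 7] | order so far=[2]
  pop 5: indeg[0]->0 | ready=[0, 6, 7] | order so far=[2, 5]
  pop 0: indeg[1]->0 | ready=[1, 6, 7] | order so far=[2, 5, 0]
  pop 1: indeg[4]->0 | ready=[4, 6, 7] | order so far=[2, 5, 0, 1]
  pop 4: indeg[3]->0 | ready=[3, 6, 7] | order so far=[2, 5, 0, 1, 4]
  pop 3: no out-edges | ready=[6, 7] | order so far=[2, 5, 0, 1, 4, 3]
  pop 6: no out-edges | ready=[7] | order so far=[2, 5, 0, 1, 4, 3, 6]
  pop 7: no out-edges | ready=[] | order so far=[2, 5, 0, 1, 4, 3, 6, 7]
New canonical toposort: [2, 5, 0, 1, 4, 3, 6, 7]
Compare positions:
  Node 0: index 4 -> 2 (moved)
  Node 1: index 5 -> 3 (moved)
  Node 2: index 0 -> 0 (same)
  Node 3: index 2 -> 5 (moved)
  Node 4: index 1 -> 4 (moved)
  Node 5: index 3 -> 1 (moved)
  Node 6: index 6 -> 6 (same)
  Node 7: index 7 -> 7 (same)
Nodes that changed position: 0 1 3 4 5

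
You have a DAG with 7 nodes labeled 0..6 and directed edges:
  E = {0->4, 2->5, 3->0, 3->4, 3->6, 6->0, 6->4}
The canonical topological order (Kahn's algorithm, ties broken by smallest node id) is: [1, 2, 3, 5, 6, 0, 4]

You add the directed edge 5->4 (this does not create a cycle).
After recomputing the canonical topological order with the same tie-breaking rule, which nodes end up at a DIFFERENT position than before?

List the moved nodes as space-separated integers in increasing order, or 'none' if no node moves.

Answer: none

Derivation:
Old toposort: [1, 2, 3, 5, 6, 0, 4]
Added edge 5->4
Recompute Kahn (smallest-id tiebreak):
  initial in-degrees: [2, 0, 0, 0, 4, 1, 1]
  ready (indeg=0): [1, 2, 3]
  pop 1: no out-edges | ready=[2, 3] | order so far=[1]
  pop 2: indeg[5]->0 | ready=[3, 5] | order so far=[1, 2]
  pop 3: indeg[0]->1; indeg[4]->3; indeg[6]->0 | ready=[5, 6] | order so far=[1, 2, 3]
  pop 5: indeg[4]->2 | ready=[6] | order so far=[1, 2, 3, 5]
  pop 6: indeg[0]->0; indeg[4]->1 | ready=[0] | order so far=[1, 2, 3, 5, 6]
  pop 0: indeg[4]->0 | ready=[4] | order so far=[1, 2, 3, 5, 6, 0]
  pop 4: no out-edges | ready=[] | order so far=[1, 2, 3, 5, 6, 0, 4]
New canonical toposort: [1, 2, 3, 5, 6, 0, 4]
Compare positions:
  Node 0: index 5 -> 5 (same)
  Node 1: index 0 -> 0 (same)
  Node 2: index 1 -> 1 (same)
  Node 3: index 2 -> 2 (same)
  Node 4: index 6 -> 6 (same)
  Node 5: index 3 -> 3 (same)
  Node 6: index 4 -> 4 (same)
Nodes that changed position: none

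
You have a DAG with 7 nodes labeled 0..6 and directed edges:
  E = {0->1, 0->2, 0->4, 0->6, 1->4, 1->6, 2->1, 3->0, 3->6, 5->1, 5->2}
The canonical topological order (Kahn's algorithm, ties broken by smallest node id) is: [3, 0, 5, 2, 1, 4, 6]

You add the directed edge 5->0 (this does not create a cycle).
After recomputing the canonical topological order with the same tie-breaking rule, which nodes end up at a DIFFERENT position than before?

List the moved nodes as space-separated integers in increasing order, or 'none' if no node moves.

Answer: 0 5

Derivation:
Old toposort: [3, 0, 5, 2, 1, 4, 6]
Added edge 5->0
Recompute Kahn (smallest-id tiebreak):
  initial in-degrees: [2, 3, 2, 0, 2, 0, 3]
  ready (indeg=0): [3, 5]
  pop 3: indeg[0]->1; indeg[6]->2 | ready=[5] | order so far=[3]
  pop 5: indeg[0]->0; indeg[1]->2; indeg[2]->1 | ready=[0] | order so far=[3, 5]
  pop 0: indeg[1]->1; indeg[2]->0; indeg[4]->1; indeg[6]->1 | ready=[2] | order so far=[3, 5, 0]
  pop 2: indeg[1]->0 | ready=[1] | order so far=[3, 5, 0, 2]
  pop 1: indeg[4]->0; indeg[6]->0 | ready=[4, 6] | order so far=[3, 5, 0, 2, 1]
  pop 4: no out-edges | ready=[6] | order so far=[3, 5, 0, 2, 1, 4]
  pop 6: no out-edges | ready=[] | order so far=[3, 5, 0, 2, 1, 4, 6]
New canonical toposort: [3, 5, 0, 2, 1, 4, 6]
Compare positions:
  Node 0: index 1 -> 2 (moved)
  Node 1: index 4 -> 4 (same)
  Node 2: index 3 -> 3 (same)
  Node 3: index 0 -> 0 (same)
  Node 4: index 5 -> 5 (same)
  Node 5: index 2 -> 1 (moved)
  Node 6: index 6 -> 6 (same)
Nodes that changed position: 0 5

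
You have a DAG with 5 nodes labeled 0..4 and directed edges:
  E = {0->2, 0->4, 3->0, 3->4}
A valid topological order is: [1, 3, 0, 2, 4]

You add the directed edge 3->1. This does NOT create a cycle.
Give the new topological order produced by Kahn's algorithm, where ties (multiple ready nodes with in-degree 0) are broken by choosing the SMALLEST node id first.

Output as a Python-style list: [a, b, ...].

Old toposort: [1, 3, 0, 2, 4]
Added edge: 3->1
Position of 3 (1) > position of 1 (0). Must reorder: 3 must now come before 1.
Run Kahn's algorithm (break ties by smallest node id):
  initial in-degrees: [1, 1, 1, 0, 2]
  ready (indeg=0): [3]
  pop 3: indeg[0]->0; indeg[1]->0; indeg[4]->1 | ready=[0, 1] | order so far=[3]
  pop 0: indeg[2]->0; indeg[4]->0 | ready=[1, 2, 4] | order so far=[3, 0]
  pop 1: no out-edges | ready=[2, 4] | order so far=[3, 0, 1]
  pop 2: no out-edges | ready=[4] | order so far=[3, 0, 1, 2]
  pop 4: no out-edges | ready=[] | order so far=[3, 0, 1, 2, 4]
  Result: [3, 0, 1, 2, 4]

Answer: [3, 0, 1, 2, 4]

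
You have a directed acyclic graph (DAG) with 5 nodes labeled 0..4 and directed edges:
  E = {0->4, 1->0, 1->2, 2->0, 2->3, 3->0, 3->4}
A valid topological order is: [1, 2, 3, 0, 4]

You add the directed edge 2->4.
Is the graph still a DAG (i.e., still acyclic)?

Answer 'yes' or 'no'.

Answer: yes

Derivation:
Given toposort: [1, 2, 3, 0, 4]
Position of 2: index 1; position of 4: index 4
New edge 2->4: forward
Forward edge: respects the existing order. Still a DAG, same toposort still valid.
Still a DAG? yes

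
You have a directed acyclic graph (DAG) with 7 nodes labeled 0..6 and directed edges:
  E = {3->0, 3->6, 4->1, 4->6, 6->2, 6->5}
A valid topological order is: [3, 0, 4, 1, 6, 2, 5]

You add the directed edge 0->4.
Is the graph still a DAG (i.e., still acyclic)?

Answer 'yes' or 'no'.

Given toposort: [3, 0, 4, 1, 6, 2, 5]
Position of 0: index 1; position of 4: index 2
New edge 0->4: forward
Forward edge: respects the existing order. Still a DAG, same toposort still valid.
Still a DAG? yes

Answer: yes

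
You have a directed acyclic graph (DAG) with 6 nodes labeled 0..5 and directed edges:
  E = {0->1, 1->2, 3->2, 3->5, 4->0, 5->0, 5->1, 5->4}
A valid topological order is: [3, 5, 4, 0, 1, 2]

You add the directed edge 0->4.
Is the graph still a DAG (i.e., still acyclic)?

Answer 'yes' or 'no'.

Answer: no

Derivation:
Given toposort: [3, 5, 4, 0, 1, 2]
Position of 0: index 3; position of 4: index 2
New edge 0->4: backward (u after v in old order)
Backward edge: old toposort is now invalid. Check if this creates a cycle.
Does 4 already reach 0? Reachable from 4: [0, 1, 2, 4]. YES -> cycle!
Still a DAG? no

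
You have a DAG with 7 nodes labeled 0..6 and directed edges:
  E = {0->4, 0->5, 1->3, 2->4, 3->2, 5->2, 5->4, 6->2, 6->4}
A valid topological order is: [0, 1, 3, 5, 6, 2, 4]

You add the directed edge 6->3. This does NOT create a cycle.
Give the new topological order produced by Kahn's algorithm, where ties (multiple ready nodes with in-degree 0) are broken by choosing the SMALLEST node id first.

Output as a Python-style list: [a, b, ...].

Old toposort: [0, 1, 3, 5, 6, 2, 4]
Added edge: 6->3
Position of 6 (4) > position of 3 (2). Must reorder: 6 must now come before 3.
Run Kahn's algorithm (break ties by smallest node id):
  initial in-degrees: [0, 0, 3, 2, 4, 1, 0]
  ready (indeg=0): [0, 1, 6]
  pop 0: indeg[4]->3; indeg[5]->0 | ready=[1, 5, 6] | order so far=[0]
  pop 1: indeg[3]->1 | ready=[5, 6] | order so far=[0, 1]
  pop 5: indeg[2]->2; indeg[4]->2 | ready=[6] | order so far=[0, 1, 5]
  pop 6: indeg[2]->1; indeg[3]->0; indeg[4]->1 | ready=[3] | order so far=[0, 1, 5, 6]
  pop 3: indeg[2]->0 | ready=[2] | order so far=[0, 1, 5, 6, 3]
  pop 2: indeg[4]->0 | ready=[4] | order so far=[0, 1, 5, 6, 3, 2]
  pop 4: no out-edges | ready=[] | order so far=[0, 1, 5, 6, 3, 2, 4]
  Result: [0, 1, 5, 6, 3, 2, 4]

Answer: [0, 1, 5, 6, 3, 2, 4]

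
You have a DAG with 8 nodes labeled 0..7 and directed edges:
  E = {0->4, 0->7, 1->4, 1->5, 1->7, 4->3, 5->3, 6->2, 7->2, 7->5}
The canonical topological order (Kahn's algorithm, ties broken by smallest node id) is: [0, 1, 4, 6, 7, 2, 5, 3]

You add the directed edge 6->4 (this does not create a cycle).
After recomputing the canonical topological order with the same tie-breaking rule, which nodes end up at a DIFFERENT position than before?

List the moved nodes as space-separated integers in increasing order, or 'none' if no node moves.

Answer: 4 6

Derivation:
Old toposort: [0, 1, 4, 6, 7, 2, 5, 3]
Added edge 6->4
Recompute Kahn (smallest-id tiebreak):
  initial in-degrees: [0, 0, 2, 2, 3, 2, 0, 2]
  ready (indeg=0): [0, 1, 6]
  pop 0: indeg[4]->2; indeg[7]->1 | ready=[1, 6] | order so far=[0]
  pop 1: indeg[4]->1; indeg[5]->1; indeg[7]->0 | ready=[6, 7] | order so far=[0, 1]
  pop 6: indeg[2]->1; indeg[4]->0 | ready=[4, 7] | order so far=[0, 1, 6]
  pop 4: indeg[3]->1 | ready=[7] | order so far=[0, 1, 6, 4]
  pop 7: indeg[2]->0; indeg[5]->0 | ready=[2, 5] | order so far=[0, 1, 6, 4, 7]
  pop 2: no out-edges | ready=[5] | order so far=[0, 1, 6, 4, 7, 2]
  pop 5: indeg[3]->0 | ready=[3] | order so far=[0, 1, 6, 4, 7, 2, 5]
  pop 3: no out-edges | ready=[] | order so far=[0, 1, 6, 4, 7, 2, 5, 3]
New canonical toposort: [0, 1, 6, 4, 7, 2, 5, 3]
Compare positions:
  Node 0: index 0 -> 0 (same)
  Node 1: index 1 -> 1 (same)
  Node 2: index 5 -> 5 (same)
  Node 3: index 7 -> 7 (same)
  Node 4: index 2 -> 3 (moved)
  Node 5: index 6 -> 6 (same)
  Node 6: index 3 -> 2 (moved)
  Node 7: index 4 -> 4 (same)
Nodes that changed position: 4 6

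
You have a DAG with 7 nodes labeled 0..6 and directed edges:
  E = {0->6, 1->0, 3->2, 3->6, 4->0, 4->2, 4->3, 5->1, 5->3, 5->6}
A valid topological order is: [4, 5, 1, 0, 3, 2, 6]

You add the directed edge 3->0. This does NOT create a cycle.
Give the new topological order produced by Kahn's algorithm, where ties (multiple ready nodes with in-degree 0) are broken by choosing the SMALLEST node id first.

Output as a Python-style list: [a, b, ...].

Old toposort: [4, 5, 1, 0, 3, 2, 6]
Added edge: 3->0
Position of 3 (4) > position of 0 (3). Must reorder: 3 must now come before 0.
Run Kahn's algorithm (break ties by smallest node id):
  initial in-degrees: [3, 1, 2, 2, 0, 0, 3]
  ready (indeg=0): [4, 5]
  pop 4: indeg[0]->2; indeg[2]->1; indeg[3]->1 | ready=[5] | order so far=[4]
  pop 5: indeg[1]->0; indeg[3]->0; indeg[6]->2 | ready=[1, 3] | order so far=[4, 5]
  pop 1: indeg[0]->1 | ready=[3] | order so far=[4, 5, 1]
  pop 3: indeg[0]->0; indeg[2]->0; indeg[6]->1 | ready=[0, 2] | order so far=[4, 5, 1, 3]
  pop 0: indeg[6]->0 | ready=[2, 6] | order so far=[4, 5, 1, 3, 0]
  pop 2: no out-edges | ready=[6] | order so far=[4, 5, 1, 3, 0, 2]
  pop 6: no out-edges | ready=[] | order so far=[4, 5, 1, 3, 0, 2, 6]
  Result: [4, 5, 1, 3, 0, 2, 6]

Answer: [4, 5, 1, 3, 0, 2, 6]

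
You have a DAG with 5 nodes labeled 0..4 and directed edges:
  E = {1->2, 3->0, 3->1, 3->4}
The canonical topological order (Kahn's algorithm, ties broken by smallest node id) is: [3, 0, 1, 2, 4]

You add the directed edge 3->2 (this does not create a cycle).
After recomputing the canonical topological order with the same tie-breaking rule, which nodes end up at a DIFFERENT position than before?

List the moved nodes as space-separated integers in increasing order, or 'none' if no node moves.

Old toposort: [3, 0, 1, 2, 4]
Added edge 3->2
Recompute Kahn (smallest-id tiebreak):
  initial in-degrees: [1, 1, 2, 0, 1]
  ready (indeg=0): [3]
  pop 3: indeg[0]->0; indeg[1]->0; indeg[2]->1; indeg[4]->0 | ready=[0, 1, 4] | order so far=[3]
  pop 0: no out-edges | ready=[1, 4] | order so far=[3, 0]
  pop 1: indeg[2]->0 | ready=[2, 4] | order so far=[3, 0, 1]
  pop 2: no out-edges | ready=[4] | order so far=[3, 0, 1, 2]
  pop 4: no out-edges | ready=[] | order so far=[3, 0, 1, 2, 4]
New canonical toposort: [3, 0, 1, 2, 4]
Compare positions:
  Node 0: index 1 -> 1 (same)
  Node 1: index 2 -> 2 (same)
  Node 2: index 3 -> 3 (same)
  Node 3: index 0 -> 0 (same)
  Node 4: index 4 -> 4 (same)
Nodes that changed position: none

Answer: none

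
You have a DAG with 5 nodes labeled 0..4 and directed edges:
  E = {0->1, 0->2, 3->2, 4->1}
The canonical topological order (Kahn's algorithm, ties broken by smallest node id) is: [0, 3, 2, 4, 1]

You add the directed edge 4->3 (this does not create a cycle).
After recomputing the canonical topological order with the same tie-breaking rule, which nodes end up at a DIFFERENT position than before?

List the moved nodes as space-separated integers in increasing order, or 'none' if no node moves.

Answer: 1 2 3 4

Derivation:
Old toposort: [0, 3, 2, 4, 1]
Added edge 4->3
Recompute Kahn (smallest-id tiebreak):
  initial in-degrees: [0, 2, 2, 1, 0]
  ready (indeg=0): [0, 4]
  pop 0: indeg[1]->1; indeg[2]->1 | ready=[4] | order so far=[0]
  pop 4: indeg[1]->0; indeg[3]->0 | ready=[1, 3] | order so far=[0, 4]
  pop 1: no out-edges | ready=[3] | order so far=[0, 4, 1]
  pop 3: indeg[2]->0 | ready=[2] | order so far=[0, 4, 1, 3]
  pop 2: no out-edges | ready=[] | order so far=[0, 4, 1, 3, 2]
New canonical toposort: [0, 4, 1, 3, 2]
Compare positions:
  Node 0: index 0 -> 0 (same)
  Node 1: index 4 -> 2 (moved)
  Node 2: index 2 -> 4 (moved)
  Node 3: index 1 -> 3 (moved)
  Node 4: index 3 -> 1 (moved)
Nodes that changed position: 1 2 3 4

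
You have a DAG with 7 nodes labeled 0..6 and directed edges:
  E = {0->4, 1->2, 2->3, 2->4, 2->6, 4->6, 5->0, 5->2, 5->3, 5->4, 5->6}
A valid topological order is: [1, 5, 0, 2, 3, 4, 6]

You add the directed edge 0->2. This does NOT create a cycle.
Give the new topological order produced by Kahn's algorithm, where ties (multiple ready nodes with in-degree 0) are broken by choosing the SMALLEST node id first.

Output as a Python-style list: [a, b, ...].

Old toposort: [1, 5, 0, 2, 3, 4, 6]
Added edge: 0->2
Position of 0 (2) < position of 2 (3). Old order still valid.
Run Kahn's algorithm (break ties by smallest node id):
  initial in-degrees: [1, 0, 3, 2, 3, 0, 3]
  ready (indeg=0): [1, 5]
  pop 1: indeg[2]->2 | ready=[5] | order so far=[1]
  pop 5: indeg[0]->0; indeg[2]->1; indeg[3]->1; indeg[4]->2; indeg[6]->2 | ready=[0] | order so far=[1, 5]
  pop 0: indeg[2]->0; indeg[4]->1 | ready=[2] | order so far=[1, 5, 0]
  pop 2: indeg[3]->0; indeg[4]->0; indeg[6]->1 | ready=[3, 4] | order so far=[1, 5, 0, 2]
  pop 3: no out-edges | ready=[4] | order so far=[1, 5, 0, 2, 3]
  pop 4: indeg[6]->0 | ready=[6] | order so far=[1, 5, 0, 2, 3, 4]
  pop 6: no out-edges | ready=[] | order so far=[1, 5, 0, 2, 3, 4, 6]
  Result: [1, 5, 0, 2, 3, 4, 6]

Answer: [1, 5, 0, 2, 3, 4, 6]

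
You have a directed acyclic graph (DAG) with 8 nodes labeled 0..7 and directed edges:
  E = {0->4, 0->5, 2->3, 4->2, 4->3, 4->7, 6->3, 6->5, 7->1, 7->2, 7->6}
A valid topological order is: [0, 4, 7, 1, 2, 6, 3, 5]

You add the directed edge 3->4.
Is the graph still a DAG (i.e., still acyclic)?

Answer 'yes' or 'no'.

Given toposort: [0, 4, 7, 1, 2, 6, 3, 5]
Position of 3: index 6; position of 4: index 1
New edge 3->4: backward (u after v in old order)
Backward edge: old toposort is now invalid. Check if this creates a cycle.
Does 4 already reach 3? Reachable from 4: [1, 2, 3, 4, 5, 6, 7]. YES -> cycle!
Still a DAG? no

Answer: no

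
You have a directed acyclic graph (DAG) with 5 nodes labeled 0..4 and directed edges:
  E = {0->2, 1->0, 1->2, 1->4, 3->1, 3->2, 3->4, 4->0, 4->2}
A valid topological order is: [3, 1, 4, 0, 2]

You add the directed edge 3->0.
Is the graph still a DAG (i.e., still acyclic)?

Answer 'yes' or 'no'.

Answer: yes

Derivation:
Given toposort: [3, 1, 4, 0, 2]
Position of 3: index 0; position of 0: index 3
New edge 3->0: forward
Forward edge: respects the existing order. Still a DAG, same toposort still valid.
Still a DAG? yes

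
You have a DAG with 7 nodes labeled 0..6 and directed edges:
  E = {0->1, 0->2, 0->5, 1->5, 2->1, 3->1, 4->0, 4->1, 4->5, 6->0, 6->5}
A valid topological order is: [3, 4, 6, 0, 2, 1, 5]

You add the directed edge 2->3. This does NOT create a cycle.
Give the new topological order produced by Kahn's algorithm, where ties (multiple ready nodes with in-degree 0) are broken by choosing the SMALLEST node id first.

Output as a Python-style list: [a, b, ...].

Old toposort: [3, 4, 6, 0, 2, 1, 5]
Added edge: 2->3
Position of 2 (4) > position of 3 (0). Must reorder: 2 must now come before 3.
Run Kahn's algorithm (break ties by smallest node id):
  initial in-degrees: [2, 4, 1, 1, 0, 4, 0]
  ready (indeg=0): [4, 6]
  pop 4: indeg[0]->1; indeg[1]->3; indeg[5]->3 | ready=[6] | order so far=[4]
  pop 6: indeg[0]->0; indeg[5]->2 | ready=[0] | order so far=[4, 6]
  pop 0: indeg[1]->2; indeg[2]->0; indeg[5]->1 | ready=[2] | order so far=[4, 6, 0]
  pop 2: indeg[1]->1; indeg[3]->0 | ready=[3] | order so far=[4, 6, 0, 2]
  pop 3: indeg[1]->0 | ready=[1] | order so far=[4, 6, 0, 2, 3]
  pop 1: indeg[5]->0 | ready=[5] | order so far=[4, 6, 0, 2, 3, 1]
  pop 5: no out-edges | ready=[] | order so far=[4, 6, 0, 2, 3, 1, 5]
  Result: [4, 6, 0, 2, 3, 1, 5]

Answer: [4, 6, 0, 2, 3, 1, 5]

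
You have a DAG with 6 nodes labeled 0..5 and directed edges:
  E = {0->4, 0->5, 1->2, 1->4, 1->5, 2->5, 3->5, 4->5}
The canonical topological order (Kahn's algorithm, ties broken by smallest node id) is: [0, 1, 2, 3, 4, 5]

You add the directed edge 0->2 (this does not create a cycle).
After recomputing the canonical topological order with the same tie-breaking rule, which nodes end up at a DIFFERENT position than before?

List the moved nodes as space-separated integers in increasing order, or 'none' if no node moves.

Old toposort: [0, 1, 2, 3, 4, 5]
Added edge 0->2
Recompute Kahn (smallest-id tiebreak):
  initial in-degrees: [0, 0, 2, 0, 2, 5]
  ready (indeg=0): [0, 1, 3]
  pop 0: indeg[2]->1; indeg[4]->1; indeg[5]->4 | ready=[1, 3] | order so far=[0]
  pop 1: indeg[2]->0; indeg[4]->0; indeg[5]->3 | ready=[2, 3, 4] | order so far=[0, 1]
  pop 2: indeg[5]->2 | ready=[3, 4] | order so far=[0, 1, 2]
  pop 3: indeg[5]->1 | ready=[4] | order so far=[0, 1, 2, 3]
  pop 4: indeg[5]->0 | ready=[5] | order so far=[0, 1, 2, 3, 4]
  pop 5: no out-edges | ready=[] | order so far=[0, 1, 2, 3, 4, 5]
New canonical toposort: [0, 1, 2, 3, 4, 5]
Compare positions:
  Node 0: index 0 -> 0 (same)
  Node 1: index 1 -> 1 (same)
  Node 2: index 2 -> 2 (same)
  Node 3: index 3 -> 3 (same)
  Node 4: index 4 -> 4 (same)
  Node 5: index 5 -> 5 (same)
Nodes that changed position: none

Answer: none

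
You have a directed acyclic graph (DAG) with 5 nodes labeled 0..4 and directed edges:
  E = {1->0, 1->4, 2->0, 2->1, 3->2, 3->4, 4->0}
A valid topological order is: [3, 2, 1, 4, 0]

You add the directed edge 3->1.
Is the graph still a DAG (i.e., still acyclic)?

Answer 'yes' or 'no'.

Given toposort: [3, 2, 1, 4, 0]
Position of 3: index 0; position of 1: index 2
New edge 3->1: forward
Forward edge: respects the existing order. Still a DAG, same toposort still valid.
Still a DAG? yes

Answer: yes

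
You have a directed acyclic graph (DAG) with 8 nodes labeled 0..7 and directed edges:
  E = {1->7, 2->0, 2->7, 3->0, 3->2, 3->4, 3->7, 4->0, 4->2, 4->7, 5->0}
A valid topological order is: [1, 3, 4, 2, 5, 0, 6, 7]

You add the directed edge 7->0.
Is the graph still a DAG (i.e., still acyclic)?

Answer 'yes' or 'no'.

Given toposort: [1, 3, 4, 2, 5, 0, 6, 7]
Position of 7: index 7; position of 0: index 5
New edge 7->0: backward (u after v in old order)
Backward edge: old toposort is now invalid. Check if this creates a cycle.
Does 0 already reach 7? Reachable from 0: [0]. NO -> still a DAG (reorder needed).
Still a DAG? yes

Answer: yes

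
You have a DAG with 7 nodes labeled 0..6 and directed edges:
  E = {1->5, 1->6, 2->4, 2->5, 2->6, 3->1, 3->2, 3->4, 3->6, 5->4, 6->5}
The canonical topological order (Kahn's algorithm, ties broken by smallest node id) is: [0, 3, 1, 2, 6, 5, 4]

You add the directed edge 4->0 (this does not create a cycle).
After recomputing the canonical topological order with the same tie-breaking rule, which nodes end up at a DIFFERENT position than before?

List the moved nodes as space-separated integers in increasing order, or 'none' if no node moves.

Answer: 0 1 2 3 4 5 6

Derivation:
Old toposort: [0, 3, 1, 2, 6, 5, 4]
Added edge 4->0
Recompute Kahn (smallest-id tiebreak):
  initial in-degrees: [1, 1, 1, 0, 3, 3, 3]
  ready (indeg=0): [3]
  pop 3: indeg[1]->0; indeg[2]->0; indeg[4]->2; indeg[6]->2 | ready=[1, 2] | order so far=[3]
  pop 1: indeg[5]->2; indeg[6]->1 | ready=[2] | order so far=[3, 1]
  pop 2: indeg[4]->1; indeg[5]->1; indeg[6]->0 | ready=[6] | order so far=[3, 1, 2]
  pop 6: indeg[5]->0 | ready=[5] | order so far=[3, 1, 2, 6]
  pop 5: indeg[4]->0 | ready=[4] | order so far=[3, 1, 2, 6, 5]
  pop 4: indeg[0]->0 | ready=[0] | order so far=[3, 1, 2, 6, 5, 4]
  pop 0: no out-edges | ready=[] | order so far=[3, 1, 2, 6, 5, 4, 0]
New canonical toposort: [3, 1, 2, 6, 5, 4, 0]
Compare positions:
  Node 0: index 0 -> 6 (moved)
  Node 1: index 2 -> 1 (moved)
  Node 2: index 3 -> 2 (moved)
  Node 3: index 1 -> 0 (moved)
  Node 4: index 6 -> 5 (moved)
  Node 5: index 5 -> 4 (moved)
  Node 6: index 4 -> 3 (moved)
Nodes that changed position: 0 1 2 3 4 5 6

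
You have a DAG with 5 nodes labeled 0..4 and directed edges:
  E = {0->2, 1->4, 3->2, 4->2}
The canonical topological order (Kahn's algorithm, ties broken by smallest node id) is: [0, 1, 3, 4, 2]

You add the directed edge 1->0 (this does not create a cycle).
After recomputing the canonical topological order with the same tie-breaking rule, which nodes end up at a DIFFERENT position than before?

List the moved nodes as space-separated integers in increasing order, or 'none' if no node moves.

Old toposort: [0, 1, 3, 4, 2]
Added edge 1->0
Recompute Kahn (smallest-id tiebreak):
  initial in-degrees: [1, 0, 3, 0, 1]
  ready (indeg=0): [1, 3]
  pop 1: indeg[0]->0; indeg[4]->0 | ready=[0, 3, 4] | order so far=[1]
  pop 0: indeg[2]->2 | ready=[3, 4] | order so far=[1, 0]
  pop 3: indeg[2]->1 | ready=[4] | order so far=[1, 0, 3]
  pop 4: indeg[2]->0 | ready=[2] | order so far=[1, 0, 3, 4]
  pop 2: no out-edges | ready=[] | order so far=[1, 0, 3, 4, 2]
New canonical toposort: [1, 0, 3, 4, 2]
Compare positions:
  Node 0: index 0 -> 1 (moved)
  Node 1: index 1 -> 0 (moved)
  Node 2: index 4 -> 4 (same)
  Node 3: index 2 -> 2 (same)
  Node 4: index 3 -> 3 (same)
Nodes that changed position: 0 1

Answer: 0 1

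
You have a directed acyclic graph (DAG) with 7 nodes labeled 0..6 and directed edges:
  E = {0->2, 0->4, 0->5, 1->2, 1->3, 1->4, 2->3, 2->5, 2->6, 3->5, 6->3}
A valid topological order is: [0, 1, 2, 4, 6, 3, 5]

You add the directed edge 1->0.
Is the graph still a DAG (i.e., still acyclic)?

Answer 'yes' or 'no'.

Given toposort: [0, 1, 2, 4, 6, 3, 5]
Position of 1: index 1; position of 0: index 0
New edge 1->0: backward (u after v in old order)
Backward edge: old toposort is now invalid. Check if this creates a cycle.
Does 0 already reach 1? Reachable from 0: [0, 2, 3, 4, 5, 6]. NO -> still a DAG (reorder needed).
Still a DAG? yes

Answer: yes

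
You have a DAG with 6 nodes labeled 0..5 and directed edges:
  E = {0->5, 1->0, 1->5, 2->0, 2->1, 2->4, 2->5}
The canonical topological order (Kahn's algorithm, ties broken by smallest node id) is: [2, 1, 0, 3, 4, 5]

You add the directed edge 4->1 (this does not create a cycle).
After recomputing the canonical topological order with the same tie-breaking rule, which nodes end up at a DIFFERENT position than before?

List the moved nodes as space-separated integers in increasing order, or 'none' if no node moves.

Answer: 0 1 3 4

Derivation:
Old toposort: [2, 1, 0, 3, 4, 5]
Added edge 4->1
Recompute Kahn (smallest-id tiebreak):
  initial in-degrees: [2, 2, 0, 0, 1, 3]
  ready (indeg=0): [2, 3]
  pop 2: indeg[0]->1; indeg[1]->1; indeg[4]->0; indeg[5]->2 | ready=[3, 4] | order so far=[2]
  pop 3: no out-edges | ready=[4] | order so far=[2, 3]
  pop 4: indeg[1]->0 | ready=[1] | order so far=[2, 3, 4]
  pop 1: indeg[0]->0; indeg[5]->1 | ready=[0] | order so far=[2, 3, 4, 1]
  pop 0: indeg[5]->0 | ready=[5] | order so far=[2, 3, 4, 1, 0]
  pop 5: no out-edges | ready=[] | order so far=[2, 3, 4, 1, 0, 5]
New canonical toposort: [2, 3, 4, 1, 0, 5]
Compare positions:
  Node 0: index 2 -> 4 (moved)
  Node 1: index 1 -> 3 (moved)
  Node 2: index 0 -> 0 (same)
  Node 3: index 3 -> 1 (moved)
  Node 4: index 4 -> 2 (moved)
  Node 5: index 5 -> 5 (same)
Nodes that changed position: 0 1 3 4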